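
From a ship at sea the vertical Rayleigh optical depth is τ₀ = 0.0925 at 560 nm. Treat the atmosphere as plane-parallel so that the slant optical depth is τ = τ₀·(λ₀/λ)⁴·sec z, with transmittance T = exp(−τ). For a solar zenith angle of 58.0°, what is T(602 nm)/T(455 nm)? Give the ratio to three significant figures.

1.31

Airmass: sec 58.0° = 1.8871.
τ(602 nm) = 0.0925 × (560/602)⁴ × 1.8871 = 0.0925 × 0.7488 × 1.8871 = 0.1307.
τ(455 nm) = 0.0925 × (560/455)⁴ × 1.8871 = 0.0925 × 2.2946 × 1.8871 = 0.4005.
T(602)/T(455) = exp(τ_B − τ_A) = exp(0.2698) = 1.3097.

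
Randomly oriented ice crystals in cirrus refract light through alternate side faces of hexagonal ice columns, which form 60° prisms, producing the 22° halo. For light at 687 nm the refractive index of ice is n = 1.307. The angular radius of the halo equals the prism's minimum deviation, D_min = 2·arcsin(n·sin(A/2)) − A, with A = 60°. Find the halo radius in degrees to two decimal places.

21.61°

n·sin(A/2) = 1.307 × sin 30° = 1.307 × 0.5000 = 0.6535.
D_min = 2·arcsin(0.6535) − 60° = 2 × 40.806° − 60° = 21.612°.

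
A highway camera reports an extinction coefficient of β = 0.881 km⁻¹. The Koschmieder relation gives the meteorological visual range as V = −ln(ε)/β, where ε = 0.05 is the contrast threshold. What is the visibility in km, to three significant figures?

V = −ln(0.05) / 0.881 = 2.996 / 0.881 = 3.4004 km.

3.40 km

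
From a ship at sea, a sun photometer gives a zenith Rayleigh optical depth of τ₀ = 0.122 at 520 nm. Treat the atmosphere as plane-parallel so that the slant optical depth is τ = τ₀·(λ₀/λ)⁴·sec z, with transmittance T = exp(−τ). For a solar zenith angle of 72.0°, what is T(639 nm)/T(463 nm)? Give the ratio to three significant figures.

Airmass: sec 72.0° = 3.2361.
τ(639 nm) = 0.122 × (520/639)⁴ × 3.2361 = 0.122 × 0.4385 × 3.2361 = 0.1731.
τ(463 nm) = 0.122 × (520/463)⁴ × 3.2361 = 0.122 × 1.5911 × 3.2361 = 0.6282.
T(639)/T(463) = exp(τ_B − τ_A) = exp(0.4550) = 1.5762.

1.58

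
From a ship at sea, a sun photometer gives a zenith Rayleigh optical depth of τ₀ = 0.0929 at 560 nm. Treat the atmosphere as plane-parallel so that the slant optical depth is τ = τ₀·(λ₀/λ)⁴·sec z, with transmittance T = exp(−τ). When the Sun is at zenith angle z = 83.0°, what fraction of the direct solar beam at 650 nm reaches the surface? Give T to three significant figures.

sec 83.0° = 8.2055.
τ = 0.0929 × (560/650)⁴ × 8.2055 = 0.0929 × 0.5509 × 8.2055 = 0.4200.
T = exp(−0.4200) = 0.6571.

0.657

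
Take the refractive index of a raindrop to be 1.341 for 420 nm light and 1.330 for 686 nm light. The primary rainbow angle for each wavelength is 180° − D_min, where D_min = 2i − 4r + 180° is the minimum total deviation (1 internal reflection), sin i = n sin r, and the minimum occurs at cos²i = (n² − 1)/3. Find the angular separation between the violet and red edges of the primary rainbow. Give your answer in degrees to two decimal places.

At 420 nm (n = 1.341): cos²i = 0.26609 → i = 58.946°, r = 39.705°, D_min = 139.071°, rainbow angle = 40.929°.
At 686 nm (n = 1.330): cos²i = 0.25630 → i = 59.585°, r = 40.422°, D_min = 137.484°, rainbow angle = 42.516°.
Angular width = |40.929° − 42.516°| = 1.588°.

1.59°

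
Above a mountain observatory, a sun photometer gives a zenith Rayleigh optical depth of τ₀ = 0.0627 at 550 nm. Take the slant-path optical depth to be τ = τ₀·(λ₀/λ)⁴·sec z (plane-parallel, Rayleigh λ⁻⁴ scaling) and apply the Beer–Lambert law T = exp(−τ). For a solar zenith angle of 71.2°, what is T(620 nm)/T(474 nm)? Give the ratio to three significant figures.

1.26

Airmass: sec 71.2° = 3.1030.
τ(620 nm) = 0.0627 × (550/620)⁴ × 3.1030 = 0.0627 × 0.6193 × 3.1030 = 0.1205.
τ(474 nm) = 0.0627 × (550/474)⁴ × 3.1030 = 0.0627 × 1.8127 × 3.1030 = 0.3527.
T(620)/T(474) = exp(τ_B − τ_A) = exp(0.2322) = 1.2614.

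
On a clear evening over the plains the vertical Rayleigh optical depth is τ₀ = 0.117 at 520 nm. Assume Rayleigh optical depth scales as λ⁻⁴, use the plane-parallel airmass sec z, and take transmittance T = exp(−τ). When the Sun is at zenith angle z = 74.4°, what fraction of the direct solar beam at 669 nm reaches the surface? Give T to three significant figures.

0.853

sec 74.4° = 3.7186.
τ = 0.117 × (520/669)⁴ × 3.7186 = 0.117 × 0.3650 × 3.7186 = 0.1588.
T = exp(−0.1588) = 0.8532.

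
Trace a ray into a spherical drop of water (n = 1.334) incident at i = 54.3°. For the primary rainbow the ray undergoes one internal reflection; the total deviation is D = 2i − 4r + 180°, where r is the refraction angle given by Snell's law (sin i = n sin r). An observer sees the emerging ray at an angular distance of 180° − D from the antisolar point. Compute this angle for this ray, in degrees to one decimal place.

sin r = sin 54.3° / 1.334 = 0.8121/1.334 = 0.6088; r = 37.50°.
D = 2·54.3° − 4·37.50° + 180° = 108.60° − 150.00° + 180° = 138.60°.
Angle from antisolar point = 180° − D = 41.40°.

41.4°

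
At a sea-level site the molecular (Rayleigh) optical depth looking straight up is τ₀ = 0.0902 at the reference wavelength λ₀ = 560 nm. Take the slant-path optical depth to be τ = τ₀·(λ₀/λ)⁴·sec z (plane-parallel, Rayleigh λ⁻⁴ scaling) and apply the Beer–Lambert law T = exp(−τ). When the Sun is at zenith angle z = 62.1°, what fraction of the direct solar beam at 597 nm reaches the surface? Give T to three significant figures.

sec 62.1° = 2.1371.
τ = 0.0902 × (560/597)⁴ × 2.1371 = 0.0902 × 0.7742 × 2.1371 = 0.1492.
T = exp(−0.1492) = 0.8614.

0.861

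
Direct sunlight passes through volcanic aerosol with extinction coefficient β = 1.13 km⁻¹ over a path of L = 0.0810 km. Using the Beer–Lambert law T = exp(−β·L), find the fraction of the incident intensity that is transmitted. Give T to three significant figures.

0.913

τ = β·L = 1.13 × 0.0810 = 0.0915.
T = exp(−0.0915) = 0.9125.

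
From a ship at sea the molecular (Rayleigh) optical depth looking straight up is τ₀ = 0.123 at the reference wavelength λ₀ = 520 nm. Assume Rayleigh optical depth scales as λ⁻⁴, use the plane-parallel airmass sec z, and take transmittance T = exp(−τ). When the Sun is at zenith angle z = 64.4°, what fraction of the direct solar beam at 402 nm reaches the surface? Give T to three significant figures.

sec 64.4° = 2.3144.
τ = 0.123 × (520/402)⁴ × 2.3144 = 0.123 × 2.7997 × 2.3144 = 0.7970.
T = exp(−0.7970) = 0.4507.

0.451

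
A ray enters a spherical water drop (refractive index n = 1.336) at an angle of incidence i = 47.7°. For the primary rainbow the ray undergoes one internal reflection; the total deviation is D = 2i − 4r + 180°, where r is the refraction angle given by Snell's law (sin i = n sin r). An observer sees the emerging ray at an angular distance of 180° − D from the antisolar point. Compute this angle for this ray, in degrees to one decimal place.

sin r = sin 47.7° / 1.336 = 0.7396/1.336 = 0.5536; r = 33.62°.
D = 2·47.7° − 4·33.62° + 180° = 95.40° − 134.46° + 180° = 140.94°.
Angle from antisolar point = 180° − D = 39.06°.

39.1°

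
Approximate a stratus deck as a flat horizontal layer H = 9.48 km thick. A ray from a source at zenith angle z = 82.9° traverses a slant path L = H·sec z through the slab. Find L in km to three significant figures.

sec z = 1/cos 82.9° = 8.0905.
L = 9.48 × 8.0905 = 76.698 km.

76.7 km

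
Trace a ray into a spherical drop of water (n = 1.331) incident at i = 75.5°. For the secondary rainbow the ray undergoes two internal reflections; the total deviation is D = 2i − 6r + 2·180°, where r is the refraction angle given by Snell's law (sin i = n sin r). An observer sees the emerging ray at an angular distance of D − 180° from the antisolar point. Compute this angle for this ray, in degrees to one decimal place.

51.0°

sin r = sin 75.5° / 1.331 = 0.9681/1.331 = 0.7274; r = 46.67°.
D = 2·75.5° − 6·46.67° + 2·180° = 151.00° − 280.01° + 360° = 230.99°.
Angle from antisolar point = D − 180° = 50.99°.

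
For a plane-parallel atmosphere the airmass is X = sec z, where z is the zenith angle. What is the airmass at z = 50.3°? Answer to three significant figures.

1.57

X = sec z = 1/cos 50.3° = 1/0.6388 = 1.5655.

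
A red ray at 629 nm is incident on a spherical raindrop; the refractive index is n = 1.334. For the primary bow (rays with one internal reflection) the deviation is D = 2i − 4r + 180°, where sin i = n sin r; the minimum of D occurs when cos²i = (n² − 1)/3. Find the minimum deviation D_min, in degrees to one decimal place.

138.1°

cos²i = (1.77956 − 1)/3 = 0.25985; i = arccos(0.50976) = 59.352°.
sin r = sin 59.352°/1.334 = 0.64492; r = 40.159°.
D_min = 2·59.352° − 4·40.159° + 180° = 138.067°.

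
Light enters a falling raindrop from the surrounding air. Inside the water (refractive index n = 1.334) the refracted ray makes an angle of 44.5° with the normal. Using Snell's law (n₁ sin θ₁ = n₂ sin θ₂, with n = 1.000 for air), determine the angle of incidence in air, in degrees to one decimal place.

69.2°

Snell: sin θ_i = n · sin θ_r = 1.334 × sin 44.5° = 1.334 × 0.7009 = 0.9350.
θ_i = arcsin(0.9350) = 69.23°.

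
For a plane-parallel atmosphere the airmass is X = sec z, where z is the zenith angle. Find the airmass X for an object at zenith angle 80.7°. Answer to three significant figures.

X = sec z = 1/cos 80.7° = 1/0.1616 = 6.1880.

6.19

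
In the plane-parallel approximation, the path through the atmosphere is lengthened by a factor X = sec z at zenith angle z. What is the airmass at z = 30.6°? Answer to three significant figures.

1.16

X = sec z = 1/cos 30.6° = 1/0.8607 = 1.1618.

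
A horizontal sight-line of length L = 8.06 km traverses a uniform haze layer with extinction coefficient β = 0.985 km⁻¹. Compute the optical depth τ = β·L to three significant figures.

τ = β·L = 0.985 × 8.06 = 7.9391.

7.94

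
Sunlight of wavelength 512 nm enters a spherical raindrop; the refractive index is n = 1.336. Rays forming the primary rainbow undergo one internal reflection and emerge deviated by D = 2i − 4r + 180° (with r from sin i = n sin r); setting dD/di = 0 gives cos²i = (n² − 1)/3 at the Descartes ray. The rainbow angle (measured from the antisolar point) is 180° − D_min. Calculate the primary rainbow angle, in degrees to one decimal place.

41.6°

cos²i = (1.78490 − 1)/3 = 0.26163; i = arccos(0.51150) = 59.236°.
sin r = sin 59.236°/1.336 = 0.64318; r = 40.029°.
D_min = 2·59.236° − 4·40.029° + 180° = 138.356°.
Rainbow angle = 180° − D_min = 41.644°.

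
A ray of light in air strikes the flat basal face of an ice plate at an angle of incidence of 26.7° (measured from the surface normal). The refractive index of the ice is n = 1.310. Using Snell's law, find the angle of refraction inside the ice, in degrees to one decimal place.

20.1°

Snell: sin θ_r = sin θ_i / n = sin 26.7° / 1.310 = 0.4493 / 1.310 = 0.3430.
θ_r = arcsin(0.3430) = 20.06°.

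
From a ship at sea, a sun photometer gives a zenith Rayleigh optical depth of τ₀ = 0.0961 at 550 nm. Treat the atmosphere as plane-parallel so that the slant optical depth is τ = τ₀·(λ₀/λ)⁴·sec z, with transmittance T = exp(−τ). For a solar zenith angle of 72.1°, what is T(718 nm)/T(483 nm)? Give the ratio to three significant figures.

Airmass: sec 72.1° = 3.2535.
τ(718 nm) = 0.0961 × (550/718)⁴ × 3.2535 = 0.0961 × 0.3443 × 3.2535 = 0.1077.
τ(483 nm) = 0.0961 × (550/483)⁴ × 3.2535 = 0.0961 × 1.6814 × 3.2535 = 0.5257.
T(718)/T(483) = exp(τ_B − τ_A) = exp(0.4181) = 1.5190.

1.52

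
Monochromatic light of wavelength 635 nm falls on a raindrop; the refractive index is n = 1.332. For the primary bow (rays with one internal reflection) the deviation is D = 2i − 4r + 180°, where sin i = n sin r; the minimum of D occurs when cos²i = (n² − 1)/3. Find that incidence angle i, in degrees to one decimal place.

cos²i = (1.332² − 1)/3 = (1.77422 − 1)/3 = 0.25807.
cos i = 0.50801, so i = 59.469°.

59.5°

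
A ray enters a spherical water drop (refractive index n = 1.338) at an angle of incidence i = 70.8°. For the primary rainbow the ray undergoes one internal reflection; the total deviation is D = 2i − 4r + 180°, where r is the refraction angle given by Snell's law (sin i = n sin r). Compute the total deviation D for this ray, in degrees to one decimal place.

142.0°

sin r = sin 70.8° / 1.338 = 0.9444/1.338 = 0.7058; r = 44.90°.
D = 2·70.8° − 4·44.90° + 180° = 141.60° − 179.58° + 180° = 142.02°.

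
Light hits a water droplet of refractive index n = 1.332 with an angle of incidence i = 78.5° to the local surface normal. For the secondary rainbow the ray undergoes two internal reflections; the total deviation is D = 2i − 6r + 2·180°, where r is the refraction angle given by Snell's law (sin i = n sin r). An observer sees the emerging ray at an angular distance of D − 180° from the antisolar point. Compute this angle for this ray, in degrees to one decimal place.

sin r = sin 78.5° / 1.332 = 0.9799/1.332 = 0.7357; r = 47.36°.
D = 2·78.5° − 6·47.36° + 2·180° = 157.00° − 284.19° + 360° = 232.81°.
Angle from antisolar point = D − 180° = 52.81°.

52.8°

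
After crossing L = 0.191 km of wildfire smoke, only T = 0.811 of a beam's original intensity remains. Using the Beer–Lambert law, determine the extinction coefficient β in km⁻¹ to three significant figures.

Beer–Lambert: T = exp(−βL) ⇒ β = −ln(T)/L = −ln(0.811)/0.191 = 0.2095/0.191 = 1.097 km⁻¹.

1.10 km⁻¹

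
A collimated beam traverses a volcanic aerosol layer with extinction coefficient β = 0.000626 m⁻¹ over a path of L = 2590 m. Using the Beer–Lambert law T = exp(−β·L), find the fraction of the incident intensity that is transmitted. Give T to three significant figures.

τ = β·L = 0.000626 × 2590 = 1.6213.
T = exp(−1.6213) = 0.1976.

0.198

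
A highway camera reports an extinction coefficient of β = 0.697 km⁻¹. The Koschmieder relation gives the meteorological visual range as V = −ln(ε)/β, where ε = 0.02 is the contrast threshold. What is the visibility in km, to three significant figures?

5.61 km

V = −ln(0.02) / 0.697 = 3.912 / 0.697 = 5.6127 km.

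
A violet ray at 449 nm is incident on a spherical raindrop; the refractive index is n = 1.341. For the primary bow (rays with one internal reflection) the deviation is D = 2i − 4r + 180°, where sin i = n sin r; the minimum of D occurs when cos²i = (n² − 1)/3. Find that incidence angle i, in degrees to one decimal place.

58.9°

cos²i = (1.341² − 1)/3 = (1.79828 − 1)/3 = 0.26609.
cos i = 0.51584, so i = 58.946°.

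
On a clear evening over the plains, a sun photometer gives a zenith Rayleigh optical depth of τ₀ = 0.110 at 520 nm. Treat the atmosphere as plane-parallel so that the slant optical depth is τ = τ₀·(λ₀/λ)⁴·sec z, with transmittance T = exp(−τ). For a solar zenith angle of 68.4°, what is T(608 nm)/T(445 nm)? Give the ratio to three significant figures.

1.49

Airmass: sec 68.4° = 2.7165.
τ(608 nm) = 0.110 × (520/608)⁴ × 2.7165 = 0.110 × 0.5351 × 2.7165 = 0.1599.
τ(445 nm) = 0.110 × (520/445)⁴ × 2.7165 = 0.110 × 1.8645 × 2.7165 = 0.5571.
T(608)/T(445) = exp(τ_B − τ_A) = exp(0.3973) = 1.4878.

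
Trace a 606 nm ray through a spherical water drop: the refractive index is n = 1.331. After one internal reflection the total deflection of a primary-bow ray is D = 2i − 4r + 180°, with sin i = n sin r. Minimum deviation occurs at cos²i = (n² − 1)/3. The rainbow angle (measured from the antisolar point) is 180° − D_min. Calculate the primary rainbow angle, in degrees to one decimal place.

42.4°

cos²i = (1.77156 − 1)/3 = 0.25719; i = arccos(0.50714) = 59.527°.
sin r = sin 59.527°/1.331 = 0.64753; r = 40.356°.
D_min = 2·59.527° − 4·40.356° + 180° = 137.630°.
Rainbow angle = 180° − D_min = 42.370°.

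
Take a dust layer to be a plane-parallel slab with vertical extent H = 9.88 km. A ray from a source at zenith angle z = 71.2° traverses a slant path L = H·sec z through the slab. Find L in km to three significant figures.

sec z = 1/cos 71.2° = 3.1030.
L = 9.88 × 3.1030 = 30.658 km.

30.7 km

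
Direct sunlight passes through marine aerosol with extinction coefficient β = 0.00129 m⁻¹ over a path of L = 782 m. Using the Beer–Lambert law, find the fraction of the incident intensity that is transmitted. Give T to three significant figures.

τ = β·L = 0.00129 × 782 = 1.0088.
T = exp(−1.0088) = 0.3647.

0.365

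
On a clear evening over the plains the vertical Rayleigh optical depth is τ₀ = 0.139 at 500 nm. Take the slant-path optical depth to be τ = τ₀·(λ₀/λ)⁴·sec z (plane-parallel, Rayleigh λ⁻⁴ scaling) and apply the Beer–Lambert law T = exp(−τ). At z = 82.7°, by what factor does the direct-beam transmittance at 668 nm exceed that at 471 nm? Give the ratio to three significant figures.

2.85

Airmass: sec 82.7° = 7.8700.
τ(668 nm) = 0.139 × (500/668)⁴ × 7.8700 = 0.139 × 0.3139 × 7.8700 = 0.3434.
τ(471 nm) = 0.139 × (500/471)⁴ × 7.8700 = 0.139 × 1.2700 × 7.8700 = 1.3893.
T(668)/T(471) = exp(τ_B − τ_A) = exp(1.0459) = 2.8460.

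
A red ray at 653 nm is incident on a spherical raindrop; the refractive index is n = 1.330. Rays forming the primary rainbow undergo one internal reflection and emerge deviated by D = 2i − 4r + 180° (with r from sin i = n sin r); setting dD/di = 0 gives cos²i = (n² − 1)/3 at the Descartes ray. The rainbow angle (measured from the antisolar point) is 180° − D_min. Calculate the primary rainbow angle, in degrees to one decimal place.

42.5°

cos²i = (1.76890 − 1)/3 = 0.25630; i = arccos(0.50626) = 59.585°.
sin r = sin 59.585°/1.330 = 0.64841; r = 40.422°.
D_min = 2·59.585° − 4·40.422° + 180° = 137.484°.
Rainbow angle = 180° − D_min = 42.516°.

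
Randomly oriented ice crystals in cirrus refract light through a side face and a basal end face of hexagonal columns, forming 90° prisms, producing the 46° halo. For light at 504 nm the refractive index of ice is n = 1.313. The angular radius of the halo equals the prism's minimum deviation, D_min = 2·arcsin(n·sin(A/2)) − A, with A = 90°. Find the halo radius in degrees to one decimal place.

46.4°

n·sin(A/2) = 1.313 × sin 45° = 1.313 × 0.7071 = 0.9284.
D_min = 2·arcsin(0.9284) − 90° = 2 × 68.192° − 90° = 46.383°.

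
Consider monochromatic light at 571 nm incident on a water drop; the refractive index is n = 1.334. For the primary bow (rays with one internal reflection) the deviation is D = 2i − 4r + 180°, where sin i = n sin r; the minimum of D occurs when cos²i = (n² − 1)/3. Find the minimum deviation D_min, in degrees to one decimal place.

138.1°

cos²i = (1.77956 − 1)/3 = 0.25985; i = arccos(0.50976) = 59.352°.
sin r = sin 59.352°/1.334 = 0.64492; r = 40.159°.
D_min = 2·59.352° − 4·40.159° + 180° = 138.067°.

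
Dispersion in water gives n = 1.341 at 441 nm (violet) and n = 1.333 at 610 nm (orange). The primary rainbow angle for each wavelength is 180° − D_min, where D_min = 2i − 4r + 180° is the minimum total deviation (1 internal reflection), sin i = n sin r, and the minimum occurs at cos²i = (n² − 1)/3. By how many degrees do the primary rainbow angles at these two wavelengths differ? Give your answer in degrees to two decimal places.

1.15°

At 441 nm (n = 1.341): cos²i = 0.26609 → i = 58.946°, r = 39.705°, D_min = 139.071°, rainbow angle = 40.929°.
At 610 nm (n = 1.333): cos²i = 0.25896 → i = 59.410°, r = 40.225°, D_min = 137.922°, rainbow angle = 42.078°.
Angular width = |40.929° − 42.078°| = 1.149°.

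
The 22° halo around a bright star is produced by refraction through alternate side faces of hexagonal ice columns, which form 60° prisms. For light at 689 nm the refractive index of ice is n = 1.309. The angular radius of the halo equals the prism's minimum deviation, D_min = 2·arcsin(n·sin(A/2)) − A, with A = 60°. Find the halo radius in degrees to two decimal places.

21.76°

n·sin(A/2) = 1.309 × sin 30° = 1.309 × 0.5000 = 0.6545.
D_min = 2·arcsin(0.6545) − 60° = 2 × 40.882° − 60° = 21.763°.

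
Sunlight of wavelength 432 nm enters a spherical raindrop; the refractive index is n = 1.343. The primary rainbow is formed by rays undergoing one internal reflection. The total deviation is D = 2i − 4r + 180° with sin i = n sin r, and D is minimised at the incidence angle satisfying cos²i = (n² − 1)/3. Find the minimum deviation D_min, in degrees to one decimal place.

cos²i = (1.80365 − 1)/3 = 0.26788; i = arccos(0.51757) = 58.830°.
sin r = sin 58.830°/1.343 = 0.63711; r = 39.577°.
D_min = 2·58.830° − 4·39.577° + 180° = 139.354°.

139.4°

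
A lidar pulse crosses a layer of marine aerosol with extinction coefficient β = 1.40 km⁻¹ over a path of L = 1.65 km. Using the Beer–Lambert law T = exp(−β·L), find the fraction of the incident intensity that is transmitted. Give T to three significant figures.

τ = β·L = 1.40 × 1.65 = 2.3100.
T = exp(−2.3100) = 0.0993.

0.0993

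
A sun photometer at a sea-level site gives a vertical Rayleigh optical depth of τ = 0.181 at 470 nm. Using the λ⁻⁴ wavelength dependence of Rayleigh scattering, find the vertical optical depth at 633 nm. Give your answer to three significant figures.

τ(633 nm) = τ(470 nm) × (470/633)⁴ = 0.181 × (0.7425)⁴ = 0.181 × 0.3039 = 0.0550.

0.0550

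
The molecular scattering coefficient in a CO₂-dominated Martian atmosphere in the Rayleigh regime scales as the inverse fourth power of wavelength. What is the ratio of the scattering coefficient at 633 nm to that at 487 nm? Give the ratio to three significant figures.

Rayleigh scattering ∝ λ⁻⁴, so the ratio of coefficients is the inverse fourth power of the wavelength ratio.
σ(633)/σ(487) = (487/633)⁴ = (0.7694)⁴ = 0.3503.

0.350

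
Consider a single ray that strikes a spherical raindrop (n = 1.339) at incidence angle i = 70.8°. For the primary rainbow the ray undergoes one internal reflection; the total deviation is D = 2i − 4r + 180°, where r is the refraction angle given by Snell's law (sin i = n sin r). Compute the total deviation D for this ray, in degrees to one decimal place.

142.2°

sin r = sin 70.8° / 1.339 = 0.9444/1.339 = 0.7053; r = 44.85°.
D = 2·70.8° − 4·44.85° + 180° = 141.60° − 179.41° + 180° = 142.19°.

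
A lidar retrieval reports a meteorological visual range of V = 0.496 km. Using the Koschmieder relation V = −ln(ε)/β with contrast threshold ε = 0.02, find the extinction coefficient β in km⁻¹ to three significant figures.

β = −ln(0.02) / V = 3.912 / 0.496 = 7.8871 km⁻¹.

7.89 km⁻¹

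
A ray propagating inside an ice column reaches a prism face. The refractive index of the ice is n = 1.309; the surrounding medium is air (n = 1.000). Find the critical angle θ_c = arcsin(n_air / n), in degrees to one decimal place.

sin θ_c = n_air / n = 1.000 / 1.309 = 0.7639.
θ_c = arcsin(0.7639) = 49.81°.

49.8°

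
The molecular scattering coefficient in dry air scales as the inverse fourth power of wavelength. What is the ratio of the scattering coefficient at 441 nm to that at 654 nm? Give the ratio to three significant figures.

4.84

Rayleigh scattering ∝ λ⁻⁴, so the ratio of coefficients is the inverse fourth power of the wavelength ratio.
σ(441)/σ(654) = (654/441)⁴ = (1.4830)⁴ = 4.837.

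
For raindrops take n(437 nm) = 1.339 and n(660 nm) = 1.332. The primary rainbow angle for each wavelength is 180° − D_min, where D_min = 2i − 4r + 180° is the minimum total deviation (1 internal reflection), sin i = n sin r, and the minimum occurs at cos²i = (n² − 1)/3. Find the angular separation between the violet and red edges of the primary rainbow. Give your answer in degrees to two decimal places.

1.01°

At 437 nm (n = 1.339): cos²i = 0.26431 → i = 59.062°, r = 39.834°, D_min = 138.786°, rainbow angle = 41.214°.
At 660 nm (n = 1.332): cos²i = 0.25807 → i = 59.469°, r = 40.290°, D_min = 137.776°, rainbow angle = 42.224°.
Angular width = |41.214° − 42.224°| = 1.010°.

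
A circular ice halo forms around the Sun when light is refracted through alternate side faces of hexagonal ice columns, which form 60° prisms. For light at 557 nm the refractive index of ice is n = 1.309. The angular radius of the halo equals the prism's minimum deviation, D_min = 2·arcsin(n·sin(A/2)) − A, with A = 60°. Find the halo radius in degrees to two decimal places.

n·sin(A/2) = 1.309 × sin 30° = 1.309 × 0.5000 = 0.6545.
D_min = 2·arcsin(0.6545) − 60° = 2 × 40.882° − 60° = 21.763°.

21.76°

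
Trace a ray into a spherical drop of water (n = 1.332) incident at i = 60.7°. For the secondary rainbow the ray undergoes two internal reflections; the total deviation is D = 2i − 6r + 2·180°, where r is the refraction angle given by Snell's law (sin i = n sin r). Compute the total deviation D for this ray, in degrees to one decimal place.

236.0°

sin r = sin 60.7° / 1.332 = 0.8721/1.332 = 0.6547; r = 40.90°.
D = 2·60.7° − 6·40.90° + 2·180° = 121.40° − 245.38° + 360° = 236.02°.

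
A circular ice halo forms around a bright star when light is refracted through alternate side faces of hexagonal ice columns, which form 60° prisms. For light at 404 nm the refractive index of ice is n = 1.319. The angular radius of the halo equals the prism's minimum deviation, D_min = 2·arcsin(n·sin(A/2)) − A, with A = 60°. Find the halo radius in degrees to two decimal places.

22.52°

n·sin(A/2) = 1.319 × sin 30° = 1.319 × 0.5000 = 0.6595.
D_min = 2·arcsin(0.6595) − 60° = 2 × 41.262° − 60° = 22.524°.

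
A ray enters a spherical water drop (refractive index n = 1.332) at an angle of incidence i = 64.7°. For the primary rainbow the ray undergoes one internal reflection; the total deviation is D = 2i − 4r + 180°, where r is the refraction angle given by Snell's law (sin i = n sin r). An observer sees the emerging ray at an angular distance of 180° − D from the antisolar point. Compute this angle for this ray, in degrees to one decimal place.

41.6°

sin r = sin 64.7° / 1.332 = 0.9041/1.332 = 0.6787; r = 42.75°.
D = 2·64.7° − 4·42.75° + 180° = 129.40° − 170.98° + 180° = 138.42°.
Angle from antisolar point = 180° − D = 41.58°.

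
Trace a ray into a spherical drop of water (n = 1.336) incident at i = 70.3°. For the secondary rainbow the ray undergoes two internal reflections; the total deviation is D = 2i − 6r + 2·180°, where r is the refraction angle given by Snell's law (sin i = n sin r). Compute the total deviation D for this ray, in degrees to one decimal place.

sin r = sin 70.3° / 1.336 = 0.9415/1.336 = 0.7047; r = 44.80°.
D = 2·70.3° − 6·44.80° + 2·180° = 140.60° − 268.83° + 360° = 231.77°.

231.8°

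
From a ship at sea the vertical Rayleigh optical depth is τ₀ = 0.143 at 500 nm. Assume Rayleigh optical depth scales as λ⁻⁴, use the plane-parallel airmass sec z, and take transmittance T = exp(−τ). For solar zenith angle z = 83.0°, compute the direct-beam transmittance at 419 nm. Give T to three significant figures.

0.0926

sec 83.0° = 8.2055.
τ = 0.143 × (500/419)⁴ × 8.2055 = 0.143 × 2.0278 × 8.2055 = 2.3794.
T = exp(−2.3794) = 0.0926.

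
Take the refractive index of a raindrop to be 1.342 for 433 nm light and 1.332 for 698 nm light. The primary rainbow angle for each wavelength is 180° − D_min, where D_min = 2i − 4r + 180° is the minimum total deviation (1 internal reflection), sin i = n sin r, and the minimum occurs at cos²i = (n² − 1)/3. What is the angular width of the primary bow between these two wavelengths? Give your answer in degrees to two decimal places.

1.44°

At 433 nm (n = 1.342): cos²i = 0.26699 → i = 58.888°, r = 39.641°, D_min = 139.213°, rainbow angle = 40.787°.
At 698 nm (n = 1.332): cos²i = 0.25807 → i = 59.469°, r = 40.290°, D_min = 137.776°, rainbow angle = 42.224°.
Angular width = |40.787° − 42.224°| = 1.437°.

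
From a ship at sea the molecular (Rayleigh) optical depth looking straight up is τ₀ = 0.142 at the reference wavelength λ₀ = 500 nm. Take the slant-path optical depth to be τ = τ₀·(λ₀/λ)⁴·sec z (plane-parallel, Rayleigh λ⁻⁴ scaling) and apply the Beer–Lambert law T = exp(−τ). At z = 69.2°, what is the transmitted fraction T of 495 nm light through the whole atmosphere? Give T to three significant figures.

sec 69.2° = 2.8161.
τ = 0.142 × (500/495)⁴ × 2.8161 = 0.142 × 1.0410 × 2.8161 = 0.4163.
T = exp(−0.4163) = 0.6595.

0.659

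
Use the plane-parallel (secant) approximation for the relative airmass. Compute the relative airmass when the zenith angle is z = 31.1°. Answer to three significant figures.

X = sec z = 1/cos 31.1° = 1/0.8563 = 1.1679.

1.17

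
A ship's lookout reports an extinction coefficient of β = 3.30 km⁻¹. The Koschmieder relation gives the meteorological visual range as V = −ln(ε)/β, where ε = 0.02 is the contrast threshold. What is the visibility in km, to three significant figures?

1.19 km

V = −ln(0.02) / 3.30 = 3.912 / 3.30 = 1.1855 km.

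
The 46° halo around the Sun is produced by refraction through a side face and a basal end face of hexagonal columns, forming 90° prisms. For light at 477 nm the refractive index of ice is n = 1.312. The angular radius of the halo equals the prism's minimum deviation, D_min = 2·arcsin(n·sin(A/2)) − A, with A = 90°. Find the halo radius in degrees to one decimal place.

n·sin(A/2) = 1.312 × sin 45° = 1.312 × 0.7071 = 0.9277.
D_min = 2·arcsin(0.9277) − 90° = 2 × 68.083° − 90° = 46.166°.

46.2°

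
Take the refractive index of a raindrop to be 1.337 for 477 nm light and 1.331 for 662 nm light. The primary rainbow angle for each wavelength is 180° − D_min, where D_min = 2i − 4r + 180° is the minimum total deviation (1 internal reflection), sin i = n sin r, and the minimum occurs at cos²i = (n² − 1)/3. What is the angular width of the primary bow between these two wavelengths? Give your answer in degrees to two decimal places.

At 477 nm (n = 1.337): cos²i = 0.26252 → i = 59.178°, r = 39.964°, D_min = 138.500°, rainbow angle = 41.500°.
At 662 nm (n = 1.331): cos²i = 0.25719 → i = 59.527°, r = 40.356°, D_min = 137.630°, rainbow angle = 42.370°.
Angular width = |41.500° − 42.370°| = 0.870°.

0.87°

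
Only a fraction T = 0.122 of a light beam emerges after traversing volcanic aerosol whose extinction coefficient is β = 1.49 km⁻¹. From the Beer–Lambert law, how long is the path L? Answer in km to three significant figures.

1.41 km

Beer–Lambert: T = exp(−βL) ⇒ L = −ln(T)/β = −ln(0.122)/1.49 = 2.1037/1.49 = 1.412 km.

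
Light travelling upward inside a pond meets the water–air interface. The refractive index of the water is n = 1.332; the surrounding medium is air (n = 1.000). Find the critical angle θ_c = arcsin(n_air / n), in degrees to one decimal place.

48.7°

sin θ_c = n_air / n = 1.000 / 1.332 = 0.7508.
θ_c = arcsin(0.7508) = 48.66°.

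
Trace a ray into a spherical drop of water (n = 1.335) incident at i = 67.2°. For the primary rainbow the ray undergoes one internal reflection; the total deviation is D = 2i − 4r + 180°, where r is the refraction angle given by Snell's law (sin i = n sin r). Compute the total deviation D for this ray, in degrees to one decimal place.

139.7°

sin r = sin 67.2° / 1.335 = 0.9219/1.335 = 0.6905; r = 43.67°.
D = 2·67.2° − 4·43.67° + 180° = 134.40° − 174.69° + 180° = 139.71°.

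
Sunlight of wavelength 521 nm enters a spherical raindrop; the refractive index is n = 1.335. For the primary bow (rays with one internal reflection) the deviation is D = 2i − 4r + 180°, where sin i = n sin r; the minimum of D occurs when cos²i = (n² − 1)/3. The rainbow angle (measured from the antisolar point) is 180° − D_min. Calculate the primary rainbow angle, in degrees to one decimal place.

cos²i = (1.78222 − 1)/3 = 0.26074; i = arccos(0.51063) = 59.294°.
sin r = sin 59.294°/1.335 = 0.64405; r = 40.094°.
D_min = 2·59.294° − 4·40.094° + 180° = 138.212°.
Rainbow angle = 180° − D_min = 41.788°.

41.8°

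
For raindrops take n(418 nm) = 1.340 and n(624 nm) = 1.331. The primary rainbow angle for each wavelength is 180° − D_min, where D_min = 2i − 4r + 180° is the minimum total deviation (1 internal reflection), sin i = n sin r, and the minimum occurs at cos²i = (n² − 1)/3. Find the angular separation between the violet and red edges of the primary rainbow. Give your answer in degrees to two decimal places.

At 418 nm (n = 1.340): cos²i = 0.26520 → i = 59.004°, r = 39.770°, D_min = 138.929°, rainbow angle = 41.071°.
At 624 nm (n = 1.331): cos²i = 0.25719 → i = 59.527°, r = 40.356°, D_min = 137.630°, rainbow angle = 42.370°.
Angular width = |41.071° − 42.370°| = 1.299°.

1.30°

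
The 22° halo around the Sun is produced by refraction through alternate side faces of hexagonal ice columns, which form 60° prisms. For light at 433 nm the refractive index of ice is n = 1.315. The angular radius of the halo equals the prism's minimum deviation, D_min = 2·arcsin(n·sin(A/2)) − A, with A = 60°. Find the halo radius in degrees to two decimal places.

22.22°

n·sin(A/2) = 1.315 × sin 30° = 1.315 × 0.5000 = 0.6575.
D_min = 2·arcsin(0.6575) − 60° = 2 × 41.109° − 60° = 22.219°.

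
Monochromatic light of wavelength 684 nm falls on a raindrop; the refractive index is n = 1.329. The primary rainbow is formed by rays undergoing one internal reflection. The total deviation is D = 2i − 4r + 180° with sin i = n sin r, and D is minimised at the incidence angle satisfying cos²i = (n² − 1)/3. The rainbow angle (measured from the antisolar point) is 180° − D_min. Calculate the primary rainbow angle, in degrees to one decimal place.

cos²i = (1.76624 − 1)/3 = 0.25541; i = arccos(0.50538) = 59.643°.
sin r = sin 59.643°/1.329 = 0.64928; r = 40.487°.
D_min = 2·59.643° − 4·40.487° + 180° = 137.337°.
Rainbow angle = 180° − D_min = 42.663°.

42.7°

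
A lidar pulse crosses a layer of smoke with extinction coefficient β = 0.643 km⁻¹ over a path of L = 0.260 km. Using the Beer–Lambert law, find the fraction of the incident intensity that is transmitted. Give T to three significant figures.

τ = β·L = 0.643 × 0.260 = 0.1672.
T = exp(−0.1672) = 0.8460.

0.846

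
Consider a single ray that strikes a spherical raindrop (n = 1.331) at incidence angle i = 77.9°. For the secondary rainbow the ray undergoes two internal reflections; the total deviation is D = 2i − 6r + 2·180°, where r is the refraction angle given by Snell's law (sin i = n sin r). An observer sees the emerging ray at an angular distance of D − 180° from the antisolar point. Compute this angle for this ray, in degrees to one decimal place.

sin r = sin 77.9° / 1.331 = 0.9778/1.331 = 0.7346; r = 47.28°.
D = 2·77.9° − 6·47.28° + 2·180° = 155.80° − 283.65° + 360° = 232.15°.
Angle from antisolar point = D − 180° = 52.15°.

52.1°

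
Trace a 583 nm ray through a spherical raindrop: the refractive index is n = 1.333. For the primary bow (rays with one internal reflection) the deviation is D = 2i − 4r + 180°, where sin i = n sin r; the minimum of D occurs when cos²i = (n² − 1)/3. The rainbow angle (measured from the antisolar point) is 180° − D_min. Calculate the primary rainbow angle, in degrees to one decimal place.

cos²i = (1.77689 − 1)/3 = 0.25896; i = arccos(0.50888) = 59.410°.
sin r = sin 59.410°/1.333 = 0.64579; r = 40.225°.
D_min = 2·59.410° − 4·40.225° + 180° = 137.922°.
Rainbow angle = 180° − D_min = 42.078°.

42.1°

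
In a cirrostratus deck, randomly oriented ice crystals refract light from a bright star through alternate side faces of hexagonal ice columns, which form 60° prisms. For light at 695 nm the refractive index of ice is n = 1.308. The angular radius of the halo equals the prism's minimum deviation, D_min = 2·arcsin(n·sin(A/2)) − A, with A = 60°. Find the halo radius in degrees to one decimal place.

n·sin(A/2) = 1.308 × sin 30° = 1.308 × 0.5000 = 0.6540.
D_min = 2·arcsin(0.6540) − 60° = 2 × 40.844° − 60° = 21.688°.

21.7°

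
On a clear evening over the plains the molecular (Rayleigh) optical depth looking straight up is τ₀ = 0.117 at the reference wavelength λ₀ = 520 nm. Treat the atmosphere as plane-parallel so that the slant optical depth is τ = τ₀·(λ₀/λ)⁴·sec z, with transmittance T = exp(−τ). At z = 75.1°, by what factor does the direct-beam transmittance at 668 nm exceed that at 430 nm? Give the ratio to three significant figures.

Airmass: sec 75.1° = 3.8890.
τ(668 nm) = 0.117 × (520/668)⁴ × 3.8890 = 0.117 × 0.3672 × 3.8890 = 0.1671.
τ(430 nm) = 0.117 × (520/430)⁴ × 3.8890 = 0.117 × 2.1386 × 3.8890 = 0.9731.
T(668)/T(430) = exp(τ_B − τ_A) = exp(0.8060) = 2.2390.

2.24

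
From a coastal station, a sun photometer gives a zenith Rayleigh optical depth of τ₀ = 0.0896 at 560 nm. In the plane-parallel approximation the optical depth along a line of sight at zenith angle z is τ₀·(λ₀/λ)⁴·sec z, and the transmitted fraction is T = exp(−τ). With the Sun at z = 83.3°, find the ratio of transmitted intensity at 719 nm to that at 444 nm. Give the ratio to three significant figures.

Airmass: sec 83.3° = 8.5711.
τ(719 nm) = 0.0896 × (560/719)⁴ × 8.5711 = 0.0896 × 0.3680 × 8.5711 = 0.2826.
τ(444 nm) = 0.0896 × (560/444)⁴ × 8.5711 = 0.0896 × 2.5306 × 8.5711 = 1.9434.
T(719)/T(444) = exp(τ_B − τ_A) = exp(1.6608) = 5.2636.

5.26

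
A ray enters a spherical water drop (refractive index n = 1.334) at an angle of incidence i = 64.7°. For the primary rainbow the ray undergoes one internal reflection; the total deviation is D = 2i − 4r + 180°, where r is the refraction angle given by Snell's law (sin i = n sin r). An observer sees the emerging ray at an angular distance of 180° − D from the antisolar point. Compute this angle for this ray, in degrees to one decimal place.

41.3°

sin r = sin 64.7° / 1.334 = 0.9041/1.334 = 0.6777; r = 42.67°.
D = 2·64.7° − 4·42.67° + 180° = 129.40° − 170.66° + 180° = 138.74°.
Angle from antisolar point = 180° − D = 41.26°.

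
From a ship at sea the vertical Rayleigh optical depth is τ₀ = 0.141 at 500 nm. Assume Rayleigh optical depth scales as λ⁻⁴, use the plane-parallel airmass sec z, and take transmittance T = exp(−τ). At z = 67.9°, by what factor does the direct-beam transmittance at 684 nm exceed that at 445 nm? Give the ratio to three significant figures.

Airmass: sec 67.9° = 2.6580.
τ(684 nm) = 0.141 × (500/684)⁴ × 2.6580 = 0.141 × 0.2855 × 2.6580 = 0.1070.
τ(445 nm) = 0.141 × (500/445)⁴ × 2.6580 = 0.141 × 1.5938 × 2.6580 = 0.5973.
T(684)/T(445) = exp(τ_B − τ_A) = exp(0.4903) = 1.6328.

1.63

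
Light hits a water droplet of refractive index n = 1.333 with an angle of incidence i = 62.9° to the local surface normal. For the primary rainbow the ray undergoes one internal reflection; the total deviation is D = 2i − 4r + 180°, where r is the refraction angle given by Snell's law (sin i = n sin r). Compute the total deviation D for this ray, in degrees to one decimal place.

138.2°

sin r = sin 62.9° / 1.333 = 0.8902/1.333 = 0.6678; r = 41.90°.
D = 2·62.9° − 4·41.90° + 180° = 125.80° − 167.60° + 180° = 138.20°.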